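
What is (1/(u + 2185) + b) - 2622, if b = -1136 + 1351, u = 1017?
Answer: -7707213/3202 ≈ -2407.0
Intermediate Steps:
b = 215
(1/(u + 2185) + b) - 2622 = (1/(1017 + 2185) + 215) - 2622 = (1/3202 + 215) - 2622 = 688431/3202 - 2622 = -7707213/3202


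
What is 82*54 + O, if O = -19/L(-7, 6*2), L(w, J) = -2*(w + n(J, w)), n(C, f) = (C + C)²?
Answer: 5039083/1138 ≈ 4428.0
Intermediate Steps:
n(C, f) = 4*C² (n(C, f) = (2*C)² = 4*C²)
L(w, J) = -8*J² - 2*w (L(w, J) = -2*(w + 4*J²) = -8*J² - 2*w)
O = 19/1138 (O = -19/(-8*(6*2)² - 2*(-7)) = -19/(-8*12² + 14) = -19/(-8*144 + 14) = -19/(-1152 + 14) = -19/(-1138) = -19*(-1/1138) = 19/1138 ≈ 0.016696)
82*54 + O = 82*54 + 19/1138 = 4428 + 19/1138 = 5039083/1138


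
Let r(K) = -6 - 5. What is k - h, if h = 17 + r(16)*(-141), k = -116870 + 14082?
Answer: -104356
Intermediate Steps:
r(K) = -11
k = -102788
h = 1568 (h = 17 - 11*(-141) = 17 + 1551 = 1568)
k - h = -102788 - 1*1568 = -102788 - 1568 = -104356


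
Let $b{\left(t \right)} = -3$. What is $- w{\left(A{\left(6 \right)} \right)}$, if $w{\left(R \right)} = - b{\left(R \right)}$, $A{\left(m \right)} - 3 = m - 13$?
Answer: $-3$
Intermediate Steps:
$A{\left(m \right)} = -10 + m$ ($A{\left(m \right)} = 3 + \left(m - 13\right) = 3 + \left(-13 + m\right) = -10 + m$)
$w{\left(R \right)} = 3$ ($w{\left(R \right)} = \left(-1\right) \left(-3\right) = 3$)
$- w{\left(A{\left(6 \right)} \right)} = \left(-1\right) 3 = -3$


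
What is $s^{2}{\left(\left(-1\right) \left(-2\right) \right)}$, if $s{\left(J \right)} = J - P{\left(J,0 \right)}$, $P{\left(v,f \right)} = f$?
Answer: $4$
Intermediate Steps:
$s{\left(J \right)} = J$ ($s{\left(J \right)} = J - 0 = J + 0 = J$)
$s^{2}{\left(\left(-1\right) \left(-2\right) \right)} = \left(\left(-1\right) \left(-2\right)\right)^{2} = 2^{2} = 4$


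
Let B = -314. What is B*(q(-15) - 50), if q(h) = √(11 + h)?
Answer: 15700 - 628*I ≈ 15700.0 - 628.0*I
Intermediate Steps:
B*(q(-15) - 50) = -314*(√(11 - 15) - 50) = -314*(√(-4) - 50) = -314*(2*I - 50) = -314*(-50 + 2*I) = 15700 - 628*I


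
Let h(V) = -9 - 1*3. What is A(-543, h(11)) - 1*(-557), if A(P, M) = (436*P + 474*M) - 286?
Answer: -242165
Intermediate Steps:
h(V) = -12 (h(V) = -9 - 3 = -12)
A(P, M) = -286 + 436*P + 474*M
A(-543, h(11)) - 1*(-557) = (-286 + 436*(-543) + 474*(-12)) - 1*(-557) = (-286 - 236748 - 5688) + 557 = -242722 + 557 = -242165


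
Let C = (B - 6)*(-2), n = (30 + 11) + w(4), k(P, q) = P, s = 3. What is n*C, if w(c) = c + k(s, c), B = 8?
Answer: -192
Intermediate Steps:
w(c) = 3 + c (w(c) = c + 3 = 3 + c)
n = 48 (n = (30 + 11) + (3 + 4) = 41 + 7 = 48)
C = -4 (C = (8 - 6)*(-2) = 2*(-2) = -4)
n*C = 48*(-4) = -192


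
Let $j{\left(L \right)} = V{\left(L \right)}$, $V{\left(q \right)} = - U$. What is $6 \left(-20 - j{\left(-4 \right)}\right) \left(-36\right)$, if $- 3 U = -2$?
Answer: $4176$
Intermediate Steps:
$U = \frac{2}{3}$ ($U = \left(- \frac{1}{3}\right) \left(-2\right) = \frac{2}{3} \approx 0.66667$)
$V{\left(q \right)} = - \frac{2}{3}$ ($V{\left(q \right)} = \left(-1\right) \frac{2}{3} = - \frac{2}{3}$)
$j{\left(L \right)} = - \frac{2}{3}$
$6 \left(-20 - j{\left(-4 \right)}\right) \left(-36\right) = 6 \left(-20 - - \frac{2}{3}\right) \left(-36\right) = 6 \left(-20 + \frac{2}{3}\right) \left(-36\right) = 6 \left(- \frac{58}{3}\right) \left(-36\right) = \left(-116\right) \left(-36\right) = 4176$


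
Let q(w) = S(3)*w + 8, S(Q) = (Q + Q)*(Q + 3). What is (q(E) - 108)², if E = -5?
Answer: 78400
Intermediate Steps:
S(Q) = 2*Q*(3 + Q) (S(Q) = (2*Q)*(3 + Q) = 2*Q*(3 + Q))
q(w) = 8 + 36*w (q(w) = (2*3*(3 + 3))*w + 8 = (2*3*6)*w + 8 = 36*w + 8 = 8 + 36*w)
(q(E) - 108)² = ((8 + 36*(-5)) - 108)² = ((8 - 180) - 108)² = (-172 - 108)² = (-280)² = 78400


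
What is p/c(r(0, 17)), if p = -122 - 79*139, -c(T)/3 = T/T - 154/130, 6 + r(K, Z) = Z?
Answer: -240565/12 ≈ -20047.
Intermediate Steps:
r(K, Z) = -6 + Z
c(T) = 36/65 (c(T) = -3*(T/T - 154/130) = -3*(1 - 154*1/130) = -3*(1 - 77/65) = -3*(-12/65) = 36/65)
p = -11103 (p = -122 - 10981 = -11103)
p/c(r(0, 17)) = -11103/36/65 = -11103*65/36 = -240565/12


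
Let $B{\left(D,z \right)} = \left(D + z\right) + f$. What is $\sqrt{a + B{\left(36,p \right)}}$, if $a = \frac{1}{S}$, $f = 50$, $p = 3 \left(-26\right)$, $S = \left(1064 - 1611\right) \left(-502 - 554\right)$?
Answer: $\frac{\sqrt{166829399814}}{144408} \approx 2.8284$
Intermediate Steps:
$S = 577632$ ($S = \left(-547\right) \left(-1056\right) = 577632$)
$p = -78$
$B{\left(D,z \right)} = 50 + D + z$ ($B{\left(D,z \right)} = \left(D + z\right) + 50 = 50 + D + z$)
$a = \frac{1}{577632} \approx 1.7312 \cdot 10^{-6}$
$\sqrt{a + B{\left(36,p \right)}} = \sqrt{\frac{1}{577632} + \left(50 + 36 - 78\right)} = \sqrt{\frac{1}{577632} + 8} = \sqrt{\frac{4621057}{577632}} = \frac{\sqrt{166829399814}}{144408}$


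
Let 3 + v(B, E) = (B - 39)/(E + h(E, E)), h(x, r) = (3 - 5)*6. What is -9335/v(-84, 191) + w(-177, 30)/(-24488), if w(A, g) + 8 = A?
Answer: 2045935651/808104 ≈ 2531.8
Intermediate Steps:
h(x, r) = -12 (h(x, r) = -2*6 = -12)
w(A, g) = -8 + A
v(B, E) = -3 + (-39 + B)/(-12 + E) (v(B, E) = -3 + (B - 39)/(E - 12) = -3 + (-39 + B)/(-12 + E))
-9335/v(-84, 191) + w(-177, 30)/(-24488) = -9335*(-12 + 191)/(-3 - 84 - 3*191) + (-8 - 177)/(-24488) = -9335*179/(-3 - 84 - 573) - 185*(-1/24488) = -9335/((1/179)*(-660)) + 185/24488 = -9335/(-660/179) + 185/24488 = -9335*(-179/660) + 185/24488 = 334193/132 + 185/24488 = 2045935651/808104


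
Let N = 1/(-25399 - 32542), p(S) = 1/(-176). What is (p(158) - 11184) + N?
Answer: -114050195461/10197616 ≈ -11184.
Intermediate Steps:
p(S) = -1/176
N = -1/57941 (N = 1/(-57941) = -1/57941 ≈ -1.7259e-5)
(p(158) - 11184) + N = (-1/176 - 11184) - 1/57941 = -1968385/176 - 1/57941 = -114050195461/10197616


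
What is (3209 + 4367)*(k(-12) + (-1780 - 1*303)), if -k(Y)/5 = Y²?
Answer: -21235528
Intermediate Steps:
k(Y) = -5*Y²
(3209 + 4367)*(k(-12) + (-1780 - 1*303)) = (3209 + 4367)*(-5*(-12)² + (-1780 - 1*303)) = 7576*(-5*144 + (-1780 - 303)) = 7576*(-720 - 2083) = 7576*(-2803) = -21235528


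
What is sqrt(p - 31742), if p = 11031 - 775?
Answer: I*sqrt(21486) ≈ 146.58*I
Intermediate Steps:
p = 10256
sqrt(p - 31742) = sqrt(10256 - 31742) = sqrt(-21486) = I*sqrt(21486)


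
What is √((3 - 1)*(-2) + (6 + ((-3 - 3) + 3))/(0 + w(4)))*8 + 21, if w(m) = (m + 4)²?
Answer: 21 + I*√253 ≈ 21.0 + 15.906*I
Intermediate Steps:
w(m) = (4 + m)²
√((3 - 1)*(-2) + (6 + ((-3 - 3) + 3))/(0 + w(4)))*8 + 21 = √((3 - 1)*(-2) + (6 + ((-3 - 3) + 3))/(0 + (4 + 4)²))*8 + 21 = √(2*(-2) + (6 + (-6 + 3))/(0 + 8²))*8 + 21 = √(-4 + (6 - 3)/(0 + 64))*8 + 21 = √(-4 + 3/64)*8 + 21 = √(-253/64)*8 + 21 = (I*√253/8)*8 + 21 = I*√253 + 21 = 21 + I*√253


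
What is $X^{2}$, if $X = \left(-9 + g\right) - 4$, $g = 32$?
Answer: $361$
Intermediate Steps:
$X = 19$ ($X = \left(-9 + 32\right) - 4 = 23 - 4 = 19$)
$X^{2} = 19^{2} = 361$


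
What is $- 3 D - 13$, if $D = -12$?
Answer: $23$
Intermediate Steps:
$- 3 D - 13 = \left(-3\right) \left(-12\right) - 13 = 36 - 13 = 23$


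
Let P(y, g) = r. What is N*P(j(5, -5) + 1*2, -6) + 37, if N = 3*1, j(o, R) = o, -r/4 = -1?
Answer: 49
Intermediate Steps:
r = 4 (r = -4*(-1) = 4)
P(y, g) = 4
N = 3
N*P(j(5, -5) + 1*2, -6) + 37 = 3*4 + 37 = 12 + 37 = 49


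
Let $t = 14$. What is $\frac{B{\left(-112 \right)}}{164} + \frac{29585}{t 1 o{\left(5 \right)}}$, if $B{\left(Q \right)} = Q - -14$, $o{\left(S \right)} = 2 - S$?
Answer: $- \frac{607007}{861} \approx -705.0$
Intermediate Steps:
$B{\left(Q \right)} = 14 + Q$ ($B{\left(Q \right)} = Q + 14 = 14 + Q$)
$\frac{B{\left(-112 \right)}}{164} + \frac{29585}{t 1 o{\left(5 \right)}} = \frac{14 - 112}{164} + \frac{29585}{14 \cdot 1 \left(2 - 5\right)} = \left(-98\right) \frac{1}{164} + \frac{29585}{14 \left(2 - 5\right)} = - \frac{49}{82} + \frac{29585}{14 \left(-3\right)} = - \frac{49}{82} + \frac{29585}{-42} = - \frac{49}{82} + 29585 \left(- \frac{1}{42}\right) = - \frac{49}{82} - \frac{29585}{42} = - \frac{607007}{861}$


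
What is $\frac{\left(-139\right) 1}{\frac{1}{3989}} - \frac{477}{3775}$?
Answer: $- \frac{2093128502}{3775} \approx -5.5447 \cdot 10^{5}$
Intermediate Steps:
$\frac{\left(-139\right) 1}{\frac{1}{3989}} - \frac{477}{3775} = - 139 \frac{1}{\frac{1}{3989}} - \frac{477}{3775} = \left(-139\right) 3989 - \frac{477}{3775} = -554471 - \frac{477}{3775} = - \frac{2093128502}{3775}$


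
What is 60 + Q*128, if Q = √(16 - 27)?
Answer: 60 + 128*I*√11 ≈ 60.0 + 424.53*I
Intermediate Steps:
Q = I*√11 (Q = √(-11) = I*√11 ≈ 3.3166*I)
60 + Q*128 = 60 + (I*√11)*128 = 60 + 128*I*√11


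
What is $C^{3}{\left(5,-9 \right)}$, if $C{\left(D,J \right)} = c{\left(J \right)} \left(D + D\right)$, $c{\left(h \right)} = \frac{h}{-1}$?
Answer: $729000$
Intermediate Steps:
$c{\left(h \right)} = - h$ ($c{\left(h \right)} = h \left(-1\right) = - h$)
$C{\left(D,J \right)} = - 2 D J$ ($C{\left(D,J \right)} = - J \left(D + D\right) = - J 2 D = - 2 D J$)
$C^{3}{\left(5,-9 \right)} = \left(\left(-2\right) 5 \left(-9\right)\right)^{3} = 90^{3} = 729000$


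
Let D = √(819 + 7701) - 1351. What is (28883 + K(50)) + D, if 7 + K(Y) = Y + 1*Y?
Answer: 27625 + 2*√2130 ≈ 27717.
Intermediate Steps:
D = -1351 + 2*√2130 (D = √8520 - 1351 = 2*√2130 - 1351 = -1351 + 2*√2130 ≈ -1258.7)
K(Y) = -7 + 2*Y (K(Y) = -7 + (Y + 1*Y) = -7 + (Y + Y) = -7 + 2*Y)
(28883 + K(50)) + D = (28883 + (-7 + 2*50)) + (-1351 + 2*√2130) = (28883 + (-7 + 100)) + (-1351 + 2*√2130) = (28883 + 93) + (-1351 + 2*√2130) = 28976 + (-1351 + 2*√2130) = 27625 + 2*√2130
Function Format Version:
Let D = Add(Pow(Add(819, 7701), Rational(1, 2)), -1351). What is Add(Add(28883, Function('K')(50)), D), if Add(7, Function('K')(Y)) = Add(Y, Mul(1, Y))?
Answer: Add(27625, Mul(2, Pow(2130, Rational(1, 2)))) ≈ 27717.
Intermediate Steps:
D = Add(-1351, Mul(2, Pow(2130, Rational(1, 2)))) (D = Add(Pow(8520, Rational(1, 2)), -1351) = Add(Mul(2, Pow(2130, Rational(1, 2))), -1351) = Add(-1351, Mul(2, Pow(2130, Rational(1, 2)))) ≈ -1258.7)
Function('K')(Y) = Add(-7, Mul(2, Y)) (Function('K')(Y) = Add(-7, Add(Y, Mul(1, Y))) = Add(-7, Add(Y, Y)) = Add(-7, Mul(2, Y)))
Add(Add(28883, Function('K')(50)), D) = Add(Add(28883, Add(-7, Mul(2, 50))), Add(-1351, Mul(2, Pow(2130, Rational(1, 2))))) = Add(Add(28883, Add(-7, 100)), Add(-1351, Mul(2, Pow(2130, Rational(1, 2))))) = Add(Add(28883, 93), Add(-1351, Mul(2, Pow(2130, Rational(1, 2))))) = Add(28976, Add(-1351, Mul(2, Pow(2130, Rational(1, 2))))) = Add(27625, Mul(2, Pow(2130, Rational(1, 2))))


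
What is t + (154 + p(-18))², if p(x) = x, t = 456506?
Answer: 475002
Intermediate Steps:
t + (154 + p(-18))² = 456506 + (154 - 18)² = 456506 + 136² = 456506 + 18496 = 475002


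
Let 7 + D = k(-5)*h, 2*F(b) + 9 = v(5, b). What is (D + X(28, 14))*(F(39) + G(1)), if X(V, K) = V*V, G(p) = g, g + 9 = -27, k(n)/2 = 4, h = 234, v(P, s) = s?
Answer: -55629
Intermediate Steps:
F(b) = -9/2 + b/2
k(n) = 8 (k(n) = 2*4 = 8)
g = -36 (g = -9 - 27 = -36)
G(p) = -36
D = 1865 (D = -7 + 8*234 = -7 + 1872 = 1865)
X(V, K) = V²
(D + X(28, 14))*(F(39) + G(1)) = (1865 + 28²)*((-9/2 + (½)*39) - 36) = (1865 + 784)*((-9/2 + 39/2) - 36) = 2649*(15 - 36) = 2649*(-21) = -55629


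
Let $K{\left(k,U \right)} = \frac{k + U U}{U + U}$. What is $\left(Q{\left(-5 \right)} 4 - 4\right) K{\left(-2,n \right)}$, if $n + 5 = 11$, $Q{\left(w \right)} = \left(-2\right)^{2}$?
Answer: $34$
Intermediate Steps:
$Q{\left(w \right)} = 4$
$n = 6$ ($n = -5 + 11 = 6$)
$K{\left(k,U \right)} = \frac{k + U^{2}}{2 U}$
$\left(Q{\left(-5 \right)} 4 - 4\right) K{\left(-2,n \right)} = \left(4 \cdot 4 - 4\right) \frac{-2 + 6^{2}}{2 \cdot 6} = \left(16 - 4\right) \frac{1}{2} \cdot \frac{1}{6} \left(-2 + 36\right) = 12 \cdot \frac{1}{2} \cdot \frac{1}{6} \cdot 34 = 12 \cdot \frac{17}{6} = 34$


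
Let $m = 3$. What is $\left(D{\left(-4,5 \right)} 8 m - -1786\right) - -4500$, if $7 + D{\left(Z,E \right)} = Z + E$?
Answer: $6142$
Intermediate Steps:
$D{\left(Z,E \right)} = -7 + E + Z$ ($D{\left(Z,E \right)} = -7 + \left(Z + E\right) = -7 + \left(E + Z\right) = -7 + E + Z$)
$\left(D{\left(-4,5 \right)} 8 m - -1786\right) - -4500 = \left(\left(-7 + 5 - 4\right) 8 \cdot 3 - -1786\right) - -4500 = \left(\left(-6\right) 8 \cdot 3 + 1786\right) + 4500 = \left(\left(-48\right) 3 + 1786\right) + 4500 = \left(-144 + 1786\right) + 4500 = 1642 + 4500 = 6142$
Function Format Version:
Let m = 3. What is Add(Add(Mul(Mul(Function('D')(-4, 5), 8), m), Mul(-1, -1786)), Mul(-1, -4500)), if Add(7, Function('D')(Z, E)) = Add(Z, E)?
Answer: 6142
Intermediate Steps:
Function('D')(Z, E) = Add(-7, E, Z) (Function('D')(Z, E) = Add(-7, Add(Z, E)) = Add(-7, Add(E, Z)) = Add(-7, E, Z))
Add(Add(Mul(Mul(Function('D')(-4, 5), 8), m), Mul(-1, -1786)), Mul(-1, -4500)) = Add(Add(Mul(Mul(Add(-7, 5, -4), 8), 3), Mul(-1, -1786)), Mul(-1, -4500)) = Add(Add(Mul(Mul(-6, 8), 3), 1786), 4500) = Add(Add(Mul(-48, 3), 1786), 4500) = Add(Add(-144, 1786), 4500) = Add(1642, 4500) = 6142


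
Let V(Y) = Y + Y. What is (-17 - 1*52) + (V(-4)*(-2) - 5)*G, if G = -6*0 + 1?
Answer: -58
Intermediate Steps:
V(Y) = 2*Y
G = 1 (G = 0 + 1 = 1)
(-17 - 1*52) + (V(-4)*(-2) - 5)*G = (-17 - 1*52) + ((2*(-4))*(-2) - 5)*1 = (-17 - 52) + (-8*(-2) - 5)*1 = -69 + (16 - 5)*1 = -69 + 11*1 = -69 + 11 = -58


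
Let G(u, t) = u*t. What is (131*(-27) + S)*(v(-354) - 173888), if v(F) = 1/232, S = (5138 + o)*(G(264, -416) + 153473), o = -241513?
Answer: 52028773565617835/29 ≈ 1.7941e+15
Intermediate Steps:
G(u, t) = t*u
S = -10317532375 (S = (5138 - 241513)*(-416*264 + 153473) = -236375*(-109824 + 153473) = -236375*43649 = -10317532375)
v(F) = 1/232
(131*(-27) + S)*(v(-354) - 173888) = (131*(-27) - 10317532375)*(1/232 - 173888) = (-3537 - 10317532375)*(-40342015/232) = -10317535912*(-40342015/232) = 52028773565617835/29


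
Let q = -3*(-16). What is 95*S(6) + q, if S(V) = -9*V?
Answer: -5082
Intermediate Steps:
q = 48
95*S(6) + q = 95*(-9*6) + 48 = 95*(-54) + 48 = -5130 + 48 = -5082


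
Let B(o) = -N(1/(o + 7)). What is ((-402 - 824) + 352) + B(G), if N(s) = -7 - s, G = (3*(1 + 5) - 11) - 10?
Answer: -3467/4 ≈ -866.75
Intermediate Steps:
G = -3 (G = (3*6 - 11) - 10 = (18 - 11) - 10 = 7 - 10 = -3)
B(o) = 7 + 1/(7 + o) (B(o) = -(-7 - 1/(o + 7)) = -(-7 - 1/(7 + o)) = 7 + 1/(7 + o))
((-402 - 824) + 352) + B(G) = ((-402 - 824) + 352) + (50 + 7*(-3))/(7 - 3) = (-1226 + 352) + (50 - 21)/4 = -874 + (¼)*29 = -874 + 29/4 = -3467/4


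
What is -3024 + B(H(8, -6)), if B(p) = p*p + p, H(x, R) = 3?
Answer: -3012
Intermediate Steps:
B(p) = p + p² (B(p) = p² + p = p + p²)
-3024 + B(H(8, -6)) = -3024 + 3*(1 + 3) = -3024 + 3*4 = -3024 + 12 = -3012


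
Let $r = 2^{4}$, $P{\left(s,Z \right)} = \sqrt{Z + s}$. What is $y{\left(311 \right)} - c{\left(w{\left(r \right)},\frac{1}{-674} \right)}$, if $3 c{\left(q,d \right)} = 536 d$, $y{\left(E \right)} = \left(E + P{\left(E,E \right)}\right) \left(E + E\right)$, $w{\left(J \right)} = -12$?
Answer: $\frac{195570130}{1011} + 622 \sqrt{622} \approx 2.0896 \cdot 10^{5}$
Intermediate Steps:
$r = 16$
$y{\left(E \right)} = 2 E \left(E + \sqrt{2} \sqrt{E}\right)$ ($y{\left(E \right)} = \left(E + \sqrt{E + E}\right) \left(E + E\right) = \left(E + \sqrt{2 E}\right) 2 E = \left(E + \sqrt{2} \sqrt{E}\right) 2 E = 2 E \left(E + \sqrt{2} \sqrt{E}\right)$)
$c{\left(q,d \right)} = \frac{536 d}{3}$
$y{\left(311 \right)} - c{\left(w{\left(r \right)},\frac{1}{-674} \right)} = 2 \cdot 311 \left(311 + \sqrt{2} \sqrt{311}\right) - \frac{536}{3 \left(-674\right)} = 2 \cdot 311 \left(311 + \sqrt{622}\right) - \frac{536}{3} \left(- \frac{1}{674}\right) = \left(193442 + 622 \sqrt{622}\right) - - \frac{268}{1011} = \left(193442 + 622 \sqrt{622}\right) + \frac{268}{1011} = \frac{195570130}{1011} + 622 \sqrt{622}$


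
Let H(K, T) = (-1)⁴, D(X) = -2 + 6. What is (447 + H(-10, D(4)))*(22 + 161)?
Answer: 81984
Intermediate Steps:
D(X) = 4
H(K, T) = 1
(447 + H(-10, D(4)))*(22 + 161) = (447 + 1)*(22 + 161) = 448*183 = 81984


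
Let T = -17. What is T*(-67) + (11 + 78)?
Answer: 1228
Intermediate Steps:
T*(-67) + (11 + 78) = -17*(-67) + (11 + 78) = 1139 + 89 = 1228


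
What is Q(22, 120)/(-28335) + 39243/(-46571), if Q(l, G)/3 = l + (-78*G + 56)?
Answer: 61621887/439863095 ≈ 0.14009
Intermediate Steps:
Q(l, G) = 168 - 234*G + 3*l (Q(l, G) = 3*(l + (-78*G + 56)) = 3*(l + (56 - 78*G)) = 3*(56 + l - 78*G) = 168 - 234*G + 3*l)
Q(22, 120)/(-28335) + 39243/(-46571) = (168 - 234*120 + 3*22)/(-28335) + 39243/(-46571) = (168 - 28080 + 66)*(-1/28335) + 39243*(-1/46571) = -27846*(-1/28335) - 39243/46571 = 9282/9445 - 39243/46571 = 61621887/439863095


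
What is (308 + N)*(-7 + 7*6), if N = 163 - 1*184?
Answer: 10045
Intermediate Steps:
N = -21 (N = 163 - 184 = -21)
(308 + N)*(-7 + 7*6) = (308 - 21)*(-7 + 7*6) = 287*(-7 + 42) = 287*35 = 10045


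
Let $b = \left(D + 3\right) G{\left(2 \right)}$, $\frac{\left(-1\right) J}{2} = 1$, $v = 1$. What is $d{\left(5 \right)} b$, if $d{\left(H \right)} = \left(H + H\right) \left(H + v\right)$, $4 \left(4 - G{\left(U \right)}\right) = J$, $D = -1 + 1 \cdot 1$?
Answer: $810$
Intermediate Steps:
$J = -2$ ($J = \left(-2\right) 1 = -2$)
$D = 0$ ($D = -1 + 1 = 0$)
$G{\left(U \right)} = \frac{9}{2}$ ($G{\left(U \right)} = 4 - - \frac{1}{2} = 4 + \frac{1}{2} = \frac{9}{2}$)
$d{\left(H \right)} = 2 H \left(1 + H\right)$ ($d{\left(H \right)} = \left(H + H\right) \left(H + 1\right) = 2 H \left(1 + H\right)$)
$b = \frac{27}{2}$ ($b = \left(0 + 3\right) \frac{9}{2} = 3 \cdot \frac{9}{2} = \frac{27}{2} \approx 13.5$)
$d{\left(5 \right)} b = 2 \cdot 5 \left(1 + 5\right) \frac{27}{2} = 2 \cdot 5 \cdot 6 \cdot \frac{27}{2} = 60 \cdot \frac{27}{2} = 810$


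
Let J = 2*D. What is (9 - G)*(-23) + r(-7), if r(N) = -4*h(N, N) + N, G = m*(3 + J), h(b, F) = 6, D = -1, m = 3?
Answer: -169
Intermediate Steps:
J = -2 (J = 2*(-1) = -2)
G = 3 (G = 3*(3 - 2) = 3*1 = 3)
r(N) = -24 + N (r(N) = -4*6 + N = -24 + N)
(9 - G)*(-23) + r(-7) = (9 - 1*3)*(-23) + (-24 - 7) = (9 - 3)*(-23) - 31 = 6*(-23) - 31 = -138 - 31 = -169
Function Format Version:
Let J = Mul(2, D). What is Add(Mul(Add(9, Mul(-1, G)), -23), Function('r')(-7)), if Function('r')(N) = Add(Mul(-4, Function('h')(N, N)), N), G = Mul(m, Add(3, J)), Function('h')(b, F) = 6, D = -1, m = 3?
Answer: -169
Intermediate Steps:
J = -2 (J = Mul(2, -1) = -2)
G = 3 (G = Mul(3, Add(3, -2)) = Mul(3, 1) = 3)
Function('r')(N) = Add(-24, N) (Function('r')(N) = Add(Mul(-4, 6), N) = Add(-24, N))
Add(Mul(Add(9, Mul(-1, G)), -23), Function('r')(-7)) = Add(Mul(Add(9, Mul(-1, 3)), -23), Add(-24, -7)) = Add(Mul(Add(9, -3), -23), -31) = Add(Mul(6, -23), -31) = Add(-138, -31) = -169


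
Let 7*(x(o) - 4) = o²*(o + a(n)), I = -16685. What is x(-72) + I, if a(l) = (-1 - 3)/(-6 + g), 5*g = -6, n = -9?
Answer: -487135/7 ≈ -69591.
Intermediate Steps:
g = -6/5 (g = (⅕)*(-6) = -6/5 ≈ -1.2000)
a(l) = 5/9 (a(l) = (-1 - 3)/(-6 - 6/5) = -4/(-36/5) = -4*(-5/36) = 5/9)
x(o) = 4 + o²*(5/9 + o)/7 (x(o) = 4 + (o²*(o + 5/9))/7 = 4 + (o²*(5/9 + o))/7 = 4 + o²*(5/9 + o)/7)
x(-72) + I = (4 + (⅐)*(-72)³ + (5/63)*(-72)²) - 16685 = (4 + (⅐)*(-373248) + (5/63)*5184) - 16685 = (4 - 373248/7 + 2880/7) - 16685 = -370340/7 - 16685 = -487135/7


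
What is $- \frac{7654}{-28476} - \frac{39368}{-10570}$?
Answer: $\frac{42926641}{10749690} \approx 3.9933$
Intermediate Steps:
$- \frac{7654}{-28476} - \frac{39368}{-10570} = \left(-7654\right) \left(- \frac{1}{28476}\right) - - \frac{2812}{755} = \frac{3827}{14238} + \frac{2812}{755} = \frac{42926641}{10749690}$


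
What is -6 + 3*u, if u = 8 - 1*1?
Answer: 15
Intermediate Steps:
u = 7 (u = 8 - 1 = 7)
-6 + 3*u = -6 + 3*7 = -6 + 21 = 15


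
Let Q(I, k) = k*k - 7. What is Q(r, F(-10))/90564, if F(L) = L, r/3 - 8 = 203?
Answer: 31/30188 ≈ 0.0010269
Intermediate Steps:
r = 633 (r = 24 + 3*203 = 24 + 609 = 633)
Q(I, k) = -7 + k² (Q(I, k) = k² - 7 = -7 + k²)
Q(r, F(-10))/90564 = (-7 + (-10)²)/90564 = (-7 + 100)*(1/90564) = 93*(1/90564) = 31/30188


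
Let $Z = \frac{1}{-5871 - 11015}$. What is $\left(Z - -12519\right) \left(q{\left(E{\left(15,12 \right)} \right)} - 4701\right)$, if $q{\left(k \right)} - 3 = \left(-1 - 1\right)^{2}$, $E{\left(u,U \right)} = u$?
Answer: $- \frac{496146020051}{8443} \approx -5.8764 \cdot 10^{7}$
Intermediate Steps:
$q{\left(k \right)} = 7$ ($q{\left(k \right)} = 3 + \left(-1 - 1\right)^{2} = 3 + \left(-2\right)^{2} = 3 + 4 = 7$)
$Z = - \frac{1}{16886}$ ($Z = \frac{1}{-16886} = - \frac{1}{16886} \approx -5.9221 \cdot 10^{-5}$)
$\left(Z - -12519\right) \left(q{\left(E{\left(15,12 \right)} \right)} - 4701\right) = \left(- \frac{1}{16886} - -12519\right) \left(7 - 4701\right) = \left(- \frac{1}{16886} + 12519\right) \left(-4694\right) = \frac{211395833}{16886} \left(-4694\right) = - \frac{496146020051}{8443}$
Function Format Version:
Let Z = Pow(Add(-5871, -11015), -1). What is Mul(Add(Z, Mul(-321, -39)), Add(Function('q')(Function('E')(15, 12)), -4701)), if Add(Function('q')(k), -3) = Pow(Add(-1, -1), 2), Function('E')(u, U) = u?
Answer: Rational(-496146020051, 8443) ≈ -5.8764e+7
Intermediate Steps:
Function('q')(k) = 7 (Function('q')(k) = Add(3, Pow(Add(-1, -1), 2)) = Add(3, Pow(-2, 2)) = Add(3, 4) = 7)
Z = Rational(-1, 16886) (Z = Pow(-16886, -1) = Rational(-1, 16886) ≈ -5.9221e-5)
Mul(Add(Z, Mul(-321, -39)), Add(Function('q')(Function('E')(15, 12)), -4701)) = Mul(Add(Rational(-1, 16886), Mul(-321, -39)), Add(7, -4701)) = Mul(Add(Rational(-1, 16886), 12519), -4694) = Mul(Rational(211395833, 16886), -4694) = Rational(-496146020051, 8443)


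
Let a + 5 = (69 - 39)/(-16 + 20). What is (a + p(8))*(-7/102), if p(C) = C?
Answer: -49/68 ≈ -0.72059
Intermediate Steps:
a = 5/2 (a = -5 + (69 - 39)/(-16 + 20) = -5 + 30/4 = -5 + 30*(¼) = -5 + 15/2 = 5/2 ≈ 2.5000)
(a + p(8))*(-7/102) = (5/2 + 8)*(-7/102) = 21*(-7*1/102)/2 = (21/2)*(-7/102) = -49/68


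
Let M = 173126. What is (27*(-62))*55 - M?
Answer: -265196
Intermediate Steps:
(27*(-62))*55 - M = (27*(-62))*55 - 1*173126 = -1674*55 - 173126 = -92070 - 173126 = -265196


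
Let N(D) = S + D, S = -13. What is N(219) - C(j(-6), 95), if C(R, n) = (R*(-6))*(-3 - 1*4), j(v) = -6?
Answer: 458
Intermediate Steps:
N(D) = -13 + D
C(R, n) = 42*R (C(R, n) = (-6*R)*(-3 - 4) = -6*R*(-7) = 42*R)
N(219) - C(j(-6), 95) = (-13 + 219) - 42*(-6) = 206 - 1*(-252) = 206 + 252 = 458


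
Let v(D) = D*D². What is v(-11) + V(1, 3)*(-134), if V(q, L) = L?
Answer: -1733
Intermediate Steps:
v(D) = D³
v(-11) + V(1, 3)*(-134) = (-11)³ + 3*(-134) = -1331 - 402 = -1733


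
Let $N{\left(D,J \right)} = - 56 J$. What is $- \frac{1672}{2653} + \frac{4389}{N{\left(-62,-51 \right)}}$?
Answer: $\frac{327085}{360808} \approx 0.90654$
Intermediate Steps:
$- \frac{1672}{2653} + \frac{4389}{N{\left(-62,-51 \right)}} = - \frac{1672}{2653} + \frac{4389}{\left(-56\right) \left(-51\right)} = \left(-1672\right) \frac{1}{2653} + \frac{4389}{2856} = - \frac{1672}{2653} + 4389 \cdot \frac{1}{2856} = - \frac{1672}{2653} + \frac{209}{136} = \frac{327085}{360808}$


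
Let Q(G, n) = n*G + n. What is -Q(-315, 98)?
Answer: 30772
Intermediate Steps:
Q(G, n) = n + G*n (Q(G, n) = G*n + n = n + G*n)
-Q(-315, 98) = -98*(1 - 315) = -98*(-314) = -1*(-30772) = 30772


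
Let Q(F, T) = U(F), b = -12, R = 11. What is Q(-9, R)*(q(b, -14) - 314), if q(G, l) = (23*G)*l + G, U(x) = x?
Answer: -31842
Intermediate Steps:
q(G, l) = G + 23*G*l (q(G, l) = 23*G*l + G = G + 23*G*l)
Q(F, T) = F
Q(-9, R)*(q(b, -14) - 314) = -9*(-12*(1 + 23*(-14)) - 314) = -9*(-12*(1 - 322) - 314) = -9*(-12*(-321) - 314) = -9*(3852 - 314) = -9*3538 = -31842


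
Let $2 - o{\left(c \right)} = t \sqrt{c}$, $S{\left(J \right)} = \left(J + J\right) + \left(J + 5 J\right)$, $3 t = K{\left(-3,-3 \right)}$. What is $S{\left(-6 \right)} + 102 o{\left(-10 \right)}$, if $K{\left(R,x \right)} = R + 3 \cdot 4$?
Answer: $156 - 306 i \sqrt{10} \approx 156.0 - 967.66 i$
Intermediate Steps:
$K{\left(R,x \right)} = 12 + R$ ($K{\left(R,x \right)} = R + 12 = 12 + R$)
$t = 3$ ($t = \frac{12 - 3}{3} = \frac{1}{3} \cdot 9 = 3$)
$S{\left(J \right)} = 8 J$ ($S{\left(J \right)} = 2 J + 6 J = 8 J$)
$o{\left(c \right)} = 2 - 3 \sqrt{c}$
$S{\left(-6 \right)} + 102 o{\left(-10 \right)} = 8 \left(-6\right) + 102 \left(2 - 3 \sqrt{-10}\right) = -48 + 102 \left(2 - 3 i \sqrt{10}\right) = -48 + \left(204 - 306 i \sqrt{10}\right) = 156 - 306 i \sqrt{10}$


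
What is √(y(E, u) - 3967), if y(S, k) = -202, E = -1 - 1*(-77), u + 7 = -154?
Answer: I*√4169 ≈ 64.568*I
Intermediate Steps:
u = -161 (u = -7 - 154 = -161)
E = 76 (E = -1 + 77 = 76)
√(y(E, u) - 3967) = √(-202 - 3967) = √(-4169) = I*√4169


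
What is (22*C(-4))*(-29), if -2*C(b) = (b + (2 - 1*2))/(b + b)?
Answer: 319/2 ≈ 159.50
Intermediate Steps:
C(b) = -¼ (C(b) = -(b + (2 - 1*2))/(2*(b + b)) = -(b + (2 - 2))/(2*(2*b)) = -(b + 0)*1/(2*b)/2 = -b*1/(2*b)/2 = -½*½ = -¼)
(22*C(-4))*(-29) = (22*(-¼))*(-29) = -11/2*(-29) = 319/2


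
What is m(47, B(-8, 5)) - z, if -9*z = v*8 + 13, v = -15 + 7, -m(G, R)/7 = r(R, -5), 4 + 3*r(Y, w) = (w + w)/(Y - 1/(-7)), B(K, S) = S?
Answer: 443/54 ≈ 8.2037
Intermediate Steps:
r(Y, w) = -4/3 + 2*w/(3*(⅐ + Y)) (r(Y, w) = -4/3 + ((w + w)/(Y - 1/(-7)))/3 = -4/3 + ((2*w)/(Y - 1*(-⅐)))/3 = -4/3 + ((2*w)/(Y + ⅐))/3 = -4/3 + ((2*w)/(⅐ + Y))/3 = -4/3 + (2*w/(⅐ + Y))/3 = -4/3 + 2*w/(3*(⅐ + Y)))
m(G, R) = -14*(-37 - 14*R)/(3*(1 + 7*R)) (m(G, R) = -14*(-2 - 14*R + 7*(-5))/(3*(1 + 7*R)) = -14*(-2 - 14*R - 35)/(3*(1 + 7*R)) = -14*(-37 - 14*R)/(3*(1 + 7*R)))
v = -8
z = 17/3 (z = -(-8*8 + 13)/9 = -(-64 + 13)/9 = -⅑*(-51) = 17/3 ≈ 5.6667)
m(47, B(-8, 5)) - z = 14*(37 + 14*5)/(3*(1 + 7*5)) - 1*17/3 = 14*(37 + 70)/(3*(1 + 35)) - 17/3 = (14/3)*107/36 - 17/3 = (14/3)*(1/36)*107 - 17/3 = 749/54 - 17/3 = 443/54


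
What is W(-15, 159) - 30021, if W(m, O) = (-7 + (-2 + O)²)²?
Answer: 607198143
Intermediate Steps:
W(-15, 159) - 30021 = (-7 + (-2 + 159)²)² - 30021 = (-7 + 157²)² - 30021 = (-7 + 24649)² - 30021 = 24642² - 30021 = 607228164 - 30021 = 607198143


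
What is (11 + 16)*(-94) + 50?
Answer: -2488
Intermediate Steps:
(11 + 16)*(-94) + 50 = 27*(-94) + 50 = -2538 + 50 = -2488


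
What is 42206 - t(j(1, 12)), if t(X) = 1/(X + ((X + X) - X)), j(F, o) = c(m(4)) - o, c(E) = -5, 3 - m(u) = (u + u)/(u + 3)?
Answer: 1435005/34 ≈ 42206.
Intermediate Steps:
m(u) = 3 - 2*u/(3 + u) (m(u) = 3 - (u + u)/(u + 3) = 3 - 2*u/(3 + u))
j(F, o) = -5 - o
t(X) = 1/(2*X) (t(X) = 1/(X + (2*X - X)) = 1/(X + X) = 1/(2*X))
42206 - t(j(1, 12)) = 42206 - 1/(2*(-5 - 1*12)) = 42206 - 1/(2*(-5 - 12)) = 42206 - 1/(2*(-17)) = 42206 - (-1)/(2*17) = 42206 - 1*(-1/34) = 42206 + 1/34 = 1435005/34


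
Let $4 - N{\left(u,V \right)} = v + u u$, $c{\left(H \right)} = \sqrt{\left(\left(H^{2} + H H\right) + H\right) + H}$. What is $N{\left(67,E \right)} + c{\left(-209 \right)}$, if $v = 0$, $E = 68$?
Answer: $-4485 + 4 \sqrt{5434} \approx -4190.1$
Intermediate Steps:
$c{\left(H \right)} = \sqrt{2 H + 2 H^{2}}$ ($c{\left(H \right)} = \sqrt{\left(\left(H^{2} + H^{2}\right) + H\right) + H} = \sqrt{\left(2 H^{2} + H\right) + H} = \sqrt{\left(H + 2 H^{2}\right) + H} = \sqrt{2 H + 2 H^{2}}$)
$N{\left(u,V \right)} = 4 - u^{2}$ ($N{\left(u,V \right)} = 4 - \left(0 + u u\right) = 4 - \left(0 + u^{2}\right) = 4 - u^{2}$)
$N{\left(67,E \right)} + c{\left(-209 \right)} = \left(4 - 67^{2}\right) + \sqrt{2} \sqrt{- 209 \left(1 - 209\right)} = \left(4 - 4489\right) + \sqrt{2} \sqrt{\left(-209\right) \left(-208\right)} = \left(4 - 4489\right) + \sqrt{2} \sqrt{43472} = -4485 + \sqrt{2} \cdot 4 \sqrt{2717} = -4485 + 4 \sqrt{5434}$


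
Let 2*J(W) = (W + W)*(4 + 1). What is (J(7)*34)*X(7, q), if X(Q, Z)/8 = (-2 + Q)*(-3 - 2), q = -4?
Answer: -238000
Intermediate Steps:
X(Q, Z) = 80 - 40*Q (X(Q, Z) = 8*((-2 + Q)*(-3 - 2)) = 8*((-2 + Q)*(-5)) = 8*(10 - 5*Q) = 80 - 40*Q)
J(W) = 5*W (J(W) = ((W + W)*(4 + 1))/2 = ((2*W)*5)/2 = (10*W)/2 = 5*W)
(J(7)*34)*X(7, q) = ((5*7)*34)*(80 - 40*7) = (35*34)*(80 - 280) = 1190*(-200) = -238000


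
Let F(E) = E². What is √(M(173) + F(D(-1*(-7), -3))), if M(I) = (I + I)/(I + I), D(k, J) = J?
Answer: √10 ≈ 3.1623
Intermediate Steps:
M(I) = 1 (M(I) = (2*I)/((2*I)) = (2*I)*(1/(2*I)) = 1)
√(M(173) + F(D(-1*(-7), -3))) = √(1 + (-3)²) = √(1 + 9) = √10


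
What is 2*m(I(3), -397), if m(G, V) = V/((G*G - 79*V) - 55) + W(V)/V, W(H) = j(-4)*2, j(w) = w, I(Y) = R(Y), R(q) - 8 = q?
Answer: 187646/12477313 ≈ 0.015039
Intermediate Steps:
R(q) = 8 + q
I(Y) = 8 + Y
W(H) = -8 (W(H) = -4*2 = -8)
m(G, V) = -8/V + V/(-55 + G² - 79*V) (m(G, V) = V/((G*G - 79*V) - 55) - 8/V = V/((G² - 79*V) - 55) - 8/V = V/(-55 + G² - 79*V) - 8/V = -8/V + V/(-55 + G² - 79*V))
2*m(I(3), -397) = 2*((-440 - 1*(-397)² - 632*(-397) + 8*(8 + 3)²)/((-397)*(55 - (8 + 3)² + 79*(-397)))) = 2*(-(-440 - 1*157609 + 250904 + 8*11²)/(397*(55 - 1*11² - 31363))) = 2*(-(-440 - 157609 + 250904 + 8*121)/(397*(55 - 1*121 - 31363))) = 2*(-(-440 - 157609 + 250904 + 968)/(397*(55 - 121 - 31363))) = 2*(-1/397*93823/(-31429)) = 2*(-1/397*(-1/31429)*93823) = 2*(93823/12477313) = 187646/12477313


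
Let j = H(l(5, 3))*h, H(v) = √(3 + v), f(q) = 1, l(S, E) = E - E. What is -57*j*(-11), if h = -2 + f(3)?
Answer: -627*√3 ≈ -1086.0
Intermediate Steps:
l(S, E) = 0
h = -1 (h = -2 + 1 = -1)
j = -√3 (j = √(3 + 0)*(-1) = √3*(-1) = -√3 ≈ -1.7320)
-57*j*(-11) = -(-57)*√3*(-11) = (57*√3)*(-11) = -627*√3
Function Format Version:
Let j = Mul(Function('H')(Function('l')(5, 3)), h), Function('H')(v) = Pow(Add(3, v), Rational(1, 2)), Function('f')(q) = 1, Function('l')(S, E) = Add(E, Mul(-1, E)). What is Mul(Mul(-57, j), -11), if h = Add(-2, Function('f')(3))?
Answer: Mul(-627, Pow(3, Rational(1, 2))) ≈ -1086.0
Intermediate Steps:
Function('l')(S, E) = 0
h = -1 (h = Add(-2, 1) = -1)
j = Mul(-1, Pow(3, Rational(1, 2))) (j = Mul(Pow(Add(3, 0), Rational(1, 2)), -1) = Mul(Pow(3, Rational(1, 2)), -1) = Mul(-1, Pow(3, Rational(1, 2))) ≈ -1.7320)
Mul(Mul(-57, j), -11) = Mul(Mul(-57, Mul(-1, Pow(3, Rational(1, 2)))), -11) = Mul(Mul(57, Pow(3, Rational(1, 2))), -11) = Mul(-627, Pow(3, Rational(1, 2)))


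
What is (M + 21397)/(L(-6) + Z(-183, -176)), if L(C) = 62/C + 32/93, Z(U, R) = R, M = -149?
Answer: -1976064/17297 ≈ -114.24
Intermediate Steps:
L(C) = 32/93 + 62/C (L(C) = 62/C + 32*(1/93) = 62/C + 32/93 = 32/93 + 62/C)
(M + 21397)/(L(-6) + Z(-183, -176)) = (-149 + 21397)/((32/93 + 62/(-6)) - 176) = 21248/((32/93 + 62*(-⅙)) - 176) = 21248/((32/93 - 31/3) - 176) = 21248/(-929/93 - 176) = 21248/(-17297/93) = 21248*(-93/17297) = -1976064/17297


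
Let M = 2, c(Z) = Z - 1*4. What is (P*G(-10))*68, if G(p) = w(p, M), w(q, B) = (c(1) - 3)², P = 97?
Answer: 237456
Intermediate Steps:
c(Z) = -4 + Z (c(Z) = Z - 4 = -4 + Z)
w(q, B) = 36 (w(q, B) = ((-4 + 1) - 3)² = (-3 - 3)² = (-6)² = 36)
G(p) = 36
(P*G(-10))*68 = (97*36)*68 = 3492*68 = 237456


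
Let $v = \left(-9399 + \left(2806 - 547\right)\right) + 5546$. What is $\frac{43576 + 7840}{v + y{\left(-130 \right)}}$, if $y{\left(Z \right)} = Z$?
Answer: $- \frac{12854}{431} \approx -29.824$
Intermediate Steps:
$v = -1594$ ($v = \left(-9399 + 2259\right) + 5546 = -7140 + 5546 = -1594$)
$\frac{43576 + 7840}{v + y{\left(-130 \right)}} = \frac{43576 + 7840}{-1594 - 130} = \frac{51416}{-1724} = 51416 \left(- \frac{1}{1724}\right) = - \frac{12854}{431}$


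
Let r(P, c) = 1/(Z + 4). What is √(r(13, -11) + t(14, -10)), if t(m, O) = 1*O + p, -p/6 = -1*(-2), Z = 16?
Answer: I*√2195/10 ≈ 4.6851*I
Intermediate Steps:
p = -12 (p = -(-6)*(-2) = -6*2 = -12)
r(P, c) = 1/20 (r(P, c) = 1/(16 + 4) = 1/20)
t(m, O) = -12 + O (t(m, O) = 1*O - 12 = O - 12 = -12 + O)
√(r(13, -11) + t(14, -10)) = √(1/20 + (-12 - 10)) = √(1/20 - 22) = √(-439/20) = I*√2195/10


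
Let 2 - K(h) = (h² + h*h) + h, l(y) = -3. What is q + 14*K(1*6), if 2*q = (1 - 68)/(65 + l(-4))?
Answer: -132003/124 ≈ -1064.5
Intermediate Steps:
K(h) = 2 - h - 2*h² (K(h) = 2 - ((h² + h*h) + h) = 2 - ((h² + h²) + h) = 2 - (2*h² + h) = 2 - (h + 2*h²) = 2 + (-h - 2*h²) = 2 - h - 2*h²)
q = -67/124 (q = ((1 - 68)/(65 - 3))/2 = (-67/62)/2 = (-67*1/62)/2 = (½)*(-67/62) = -67/124 ≈ -0.54032)
q + 14*K(1*6) = -67/124 + 14*(2 - 6 - 2*(1*6)²) = -67/124 + 14*(2 - 1*6 - 2*6²) = -67/124 + 14*(2 - 6 - 2*36) = -67/124 + 14*(2 - 6 - 72) = -67/124 + 14*(-76) = -67/124 - 1064 = -132003/124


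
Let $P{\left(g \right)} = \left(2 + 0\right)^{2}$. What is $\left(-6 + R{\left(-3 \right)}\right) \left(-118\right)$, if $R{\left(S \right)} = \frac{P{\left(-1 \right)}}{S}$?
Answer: $\frac{2596}{3} \approx 865.33$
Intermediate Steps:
$P{\left(g \right)} = 4$ ($P{\left(g \right)} = 2^{2} = 4$)
$R{\left(S \right)} = \frac{4}{S}$
$\left(-6 + R{\left(-3 \right)}\right) \left(-118\right) = \left(-6 + \frac{4}{-3}\right) \left(-118\right) = \left(-6 + 4 \left(- \frac{1}{3}\right)\right) \left(-118\right) = \left(-6 - \frac{4}{3}\right) \left(-118\right) = \left(- \frac{22}{3}\right) \left(-118\right) = \frac{2596}{3}$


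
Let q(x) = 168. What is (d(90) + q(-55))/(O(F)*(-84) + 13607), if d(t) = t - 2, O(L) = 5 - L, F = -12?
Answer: 256/12179 ≈ 0.021020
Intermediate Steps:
d(t) = -2 + t
(d(90) + q(-55))/(O(F)*(-84) + 13607) = ((-2 + 90) + 168)/((5 - 1*(-12))*(-84) + 13607) = (88 + 168)/((5 + 12)*(-84) + 13607) = 256/(17*(-84) + 13607) = 256/(-1428 + 13607) = 256/12179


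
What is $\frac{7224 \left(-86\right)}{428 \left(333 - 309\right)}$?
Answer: $- \frac{12943}{214} \approx -60.481$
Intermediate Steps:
$\frac{7224 \left(-86\right)}{428 \left(333 - 309\right)} = - \frac{621264}{428 \cdot 24} = - \frac{621264}{10272} = \left(-621264\right) \frac{1}{10272} = - \frac{12943}{214}$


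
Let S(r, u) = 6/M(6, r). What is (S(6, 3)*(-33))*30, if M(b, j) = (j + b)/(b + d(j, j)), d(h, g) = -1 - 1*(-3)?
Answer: -3960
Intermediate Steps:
d(h, g) = 2 (d(h, g) = -1 + 3 = 2)
M(b, j) = (b + j)/(2 + b) (M(b, j) = (j + b)/(b + 2) = (b + j)/(2 + b))
S(r, u) = 6/(3/4 + r/8) (S(r, u) = 6/(((6 + r)/(2 + 6))) = 6/(((6 + r)/8)) = 6/(3/4 + r/8))
(S(6, 3)*(-33))*30 = ((48/(6 + 6))*(-33))*30 = ((48/12)*(-33))*30 = ((48*(1/12))*(-33))*30 = (4*(-33))*30 = -132*30 = -3960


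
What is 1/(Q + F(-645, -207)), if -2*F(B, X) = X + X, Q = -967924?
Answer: -1/967717 ≈ -1.0334e-6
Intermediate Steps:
F(B, X) = -X (F(B, X) = -(X + X)/2 = -X)
1/(Q + F(-645, -207)) = 1/(-967924 - 1*(-207)) = 1/(-967924 + 207) = 1/(-967717) = -1/967717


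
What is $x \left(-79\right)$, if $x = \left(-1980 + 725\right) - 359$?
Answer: $127506$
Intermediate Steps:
$x = -1614$ ($x = -1255 - 359 = -1614$)
$x \left(-79\right) = \left(-1614\right) \left(-79\right) = 127506$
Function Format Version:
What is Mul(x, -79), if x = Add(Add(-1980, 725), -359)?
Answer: 127506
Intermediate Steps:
x = -1614 (x = Add(-1255, -359) = -1614)
Mul(x, -79) = Mul(-1614, -79) = 127506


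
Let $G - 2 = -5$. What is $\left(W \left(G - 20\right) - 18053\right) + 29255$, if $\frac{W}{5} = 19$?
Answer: $9017$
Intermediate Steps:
$W = 95$ ($W = 5 \cdot 19 = 95$)
$G = -3$ ($G = 2 - 5 = -3$)
$\left(W \left(G - 20\right) - 18053\right) + 29255 = \left(95 \left(-3 - 20\right) - 18053\right) + 29255 = \left(95 \left(-23\right) - 18053\right) + 29255 = \left(-2185 - 18053\right) + 29255 = -20238 + 29255 = 9017$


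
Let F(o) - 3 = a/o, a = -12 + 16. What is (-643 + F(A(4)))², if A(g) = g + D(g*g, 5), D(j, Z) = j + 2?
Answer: 49533444/121 ≈ 4.0937e+5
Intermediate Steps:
D(j, Z) = 2 + j
A(g) = 2 + g + g² (A(g) = g + (2 + g*g) = g + (2 + g²) = 2 + g + g²)
a = 4
F(o) = 3 + 4/o
(-643 + F(A(4)))² = (-643 + (3 + 4/(2 + 4 + 4²)))² = (-643 + (3 + 4/(2 + 4 + 16)))² = (-643 + (3 + 4/22))² = (-643 + (3 + 4*(1/22)))² = (-643 + (3 + 2/11))² = (-643 + 35/11)² = (-7038/11)² = 49533444/121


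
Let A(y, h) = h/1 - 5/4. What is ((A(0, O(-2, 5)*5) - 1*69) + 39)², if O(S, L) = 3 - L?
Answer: 27225/16 ≈ 1701.6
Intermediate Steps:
A(y, h) = -5/4 + h (A(y, h) = h*1 - 5*¼ = h - 5/4 = -5/4 + h)
((A(0, O(-2, 5)*5) - 1*69) + 39)² = (((-5/4 + (3 - 1*5)*5) - 1*69) + 39)² = (((-5/4 + (3 - 5)*5) - 69) + 39)² = (((-5/4 - 2*5) - 69) + 39)² = (((-5/4 - 10) - 69) + 39)² = ((-45/4 - 69) + 39)² = (-321/4 + 39)² = (-165/4)² = 27225/16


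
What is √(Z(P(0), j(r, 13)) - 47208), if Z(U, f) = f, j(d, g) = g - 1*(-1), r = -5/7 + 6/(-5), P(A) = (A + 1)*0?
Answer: I*√47194 ≈ 217.24*I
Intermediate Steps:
P(A) = 0 (P(A) = (1 + A)*0 = 0)
r = -67/35 (r = -5*⅐ + 6*(-⅕) = -5/7 - 6/5 = -67/35 ≈ -1.9143)
j(d, g) = 1 + g (j(d, g) = g + 1 = 1 + g)
√(Z(P(0), j(r, 13)) - 47208) = √((1 + 13) - 47208) = √(14 - 47208) = √(-47194) = I*√47194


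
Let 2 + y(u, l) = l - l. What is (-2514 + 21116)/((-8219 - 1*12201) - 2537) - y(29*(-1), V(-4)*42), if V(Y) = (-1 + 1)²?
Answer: 27312/22957 ≈ 1.1897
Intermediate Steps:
V(Y) = 0 (V(Y) = 0² = 0)
y(u, l) = -2 (y(u, l) = -2 + (l - l) = -2 + 0 = -2)
(-2514 + 21116)/((-8219 - 1*12201) - 2537) - y(29*(-1), V(-4)*42) = (-2514 + 21116)/((-8219 - 1*12201) - 2537) - 1*(-2) = 18602/((-8219 - 12201) - 2537) + 2 = 18602/(-20420 - 2537) + 2 = 18602/(-22957) + 2 = 18602*(-1/22957) + 2 = -18602/22957 + 2 = 27312/22957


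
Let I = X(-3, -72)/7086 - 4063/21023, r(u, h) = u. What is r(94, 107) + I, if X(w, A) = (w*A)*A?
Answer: 2274557303/24828163 ≈ 91.612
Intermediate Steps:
X(w, A) = w*A² (X(w, A) = (A*w)*A = w*A²)
I = -59290019/24828163 (I = -3*(-72)²/7086 - 4063/21023 = -3*5184*(1/7086) - 4063*1/21023 = -15552*1/7086 - 4063/21023 = -2592/1181 - 4063/21023 = -59290019/24828163 ≈ -2.3880)
r(94, 107) + I = 94 - 59290019/24828163 = 2274557303/24828163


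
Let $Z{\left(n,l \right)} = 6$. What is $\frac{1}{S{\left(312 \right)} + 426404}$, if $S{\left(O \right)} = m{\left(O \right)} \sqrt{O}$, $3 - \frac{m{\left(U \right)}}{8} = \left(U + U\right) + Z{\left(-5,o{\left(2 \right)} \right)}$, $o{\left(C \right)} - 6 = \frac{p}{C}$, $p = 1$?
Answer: $\frac{881}{359442916} + \frac{57 \sqrt{78}}{988468019} \approx 2.9603 \cdot 10^{-6}$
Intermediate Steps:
$o{\left(C \right)} = 6 + \frac{1}{C}$ ($o{\left(C \right)} = 6 + 1 \frac{1}{C} = 6 + \frac{1}{C}$)
$m{\left(U \right)} = -24 - 16 U$ ($m{\left(U \right)} = 24 - 8 \left(\left(U + U\right) + 6\right) = 24 - 8 \left(2 U + 6\right) = 24 - 8 \left(6 + 2 U\right) = 24 - \left(48 + 16 U\right) = -24 - 16 U$)
$S{\left(O \right)} = \sqrt{O} \left(-24 - 16 O\right)$ ($S{\left(O \right)} = \left(-24 - 16 O\right) \sqrt{O} = \sqrt{O} \left(-24 - 16 O\right)$)
$\frac{1}{S{\left(312 \right)} + 426404} = \frac{1}{\sqrt{312} \left(-24 - 4992\right) + 426404} = \frac{1}{2 \sqrt{78} \left(-24 - 4992\right) + 426404} = \frac{1}{2 \sqrt{78} \left(-5016\right) + 426404} = \frac{1}{- 10032 \sqrt{78} + 426404} = \frac{1}{426404 - 10032 \sqrt{78}}$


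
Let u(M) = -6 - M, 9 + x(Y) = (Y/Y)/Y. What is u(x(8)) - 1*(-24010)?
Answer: 192103/8 ≈ 24013.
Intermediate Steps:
x(Y) = -9 + 1/Y (x(Y) = -9 + (Y/Y)/Y = -9 + 1/Y)
u(x(8)) - 1*(-24010) = (-6 - (-9 + 1/8)) - 1*(-24010) = (-6 - (-9 + 1/8)) + 24010 = (-6 - 1*(-71/8)) + 24010 = (-6 + 71/8) + 24010 = 23/8 + 24010 = 192103/8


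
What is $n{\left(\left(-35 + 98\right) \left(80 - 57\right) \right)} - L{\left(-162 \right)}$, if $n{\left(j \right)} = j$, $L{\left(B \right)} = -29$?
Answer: $1478$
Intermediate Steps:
$n{\left(\left(-35 + 98\right) \left(80 - 57\right) \right)} - L{\left(-162 \right)} = \left(-35 + 98\right) \left(80 - 57\right) - -29 = 63 \cdot 23 + 29 = 1449 + 29 = 1478$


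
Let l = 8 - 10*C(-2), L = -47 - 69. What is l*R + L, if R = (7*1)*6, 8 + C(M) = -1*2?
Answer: 4420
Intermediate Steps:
C(M) = -10 (C(M) = -8 - 1*2 = -8 - 2 = -10)
R = 42 (R = 7*6 = 42)
L = -116
l = 108 (l = 8 - 10*(-10) = 8 + 100 = 108)
l*R + L = 108*42 - 116 = 4536 - 116 = 4420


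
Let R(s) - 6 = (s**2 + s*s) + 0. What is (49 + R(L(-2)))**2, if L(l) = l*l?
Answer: 7569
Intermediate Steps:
L(l) = l**2
R(s) = 6 + 2*s**2 (R(s) = 6 + ((s**2 + s*s) + 0) = 6 + ((s**2 + s**2) + 0) = 6 + (2*s**2 + 0) = 6 + 2*s**2)
(49 + R(L(-2)))**2 = (49 + (6 + 2*((-2)**2)**2))**2 = (49 + (6 + 2*4**2))**2 = (49 + (6 + 2*16))**2 = (49 + (6 + 32))**2 = (49 + 38)**2 = 87**2 = 7569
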